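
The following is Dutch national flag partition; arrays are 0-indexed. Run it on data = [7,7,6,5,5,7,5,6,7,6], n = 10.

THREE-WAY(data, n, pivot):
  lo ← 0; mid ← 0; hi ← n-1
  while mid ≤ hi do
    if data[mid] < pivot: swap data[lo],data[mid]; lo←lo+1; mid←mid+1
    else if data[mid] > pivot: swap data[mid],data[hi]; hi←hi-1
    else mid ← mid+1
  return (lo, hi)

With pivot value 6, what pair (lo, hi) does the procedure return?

pivot = 6; lo=0, mid=0, hi=9
data[mid]=7>6: swap data[0],data[9]; hi=8 → [6,7,6,5,5,7,5,6,7,7]
data[mid]=6=6: mid=1
data[mid]=7>6: swap data[1],data[8]; hi=7 → [6,7,6,5,5,7,5,6,7,7]
data[mid]=7>6: swap data[1],data[7]; hi=6 → [6,6,6,5,5,7,5,7,7,7]
data[mid]=6=6: mid=2
data[mid]=6=6: mid=3
data[mid]=5<6: swap data[0],data[3]; lo=1,mid=4 → [5,6,6,6,5,7,5,7,7,7]
data[mid]=5<6: swap data[1],data[4]; lo=2,mid=5 → [5,5,6,6,6,7,5,7,7,7]
data[mid]=7>6: swap data[5],data[6]; hi=5 → [5,5,6,6,6,5,7,7,7,7]
data[mid]=5<6: swap data[2],data[5]; lo=3,mid=6 → [5,5,5,6,6,6,7,7,7,7]
end: lo=3, hi=5; data = [5,5,5,6,6,6,7,7,7,7]

(3, 5)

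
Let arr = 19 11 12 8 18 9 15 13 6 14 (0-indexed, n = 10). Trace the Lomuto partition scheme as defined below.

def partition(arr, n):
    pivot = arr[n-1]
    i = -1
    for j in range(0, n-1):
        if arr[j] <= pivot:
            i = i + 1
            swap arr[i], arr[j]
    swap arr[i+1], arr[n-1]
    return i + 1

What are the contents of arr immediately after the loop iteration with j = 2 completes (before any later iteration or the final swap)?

pivot=14, i=-1
j=0: 19>14, skip
j=1: 11≤14, i=0, swap(0,1) ⇒ 11 19 12 8 18 9 15 13 6 14
j=2: 12≤14, i=1, swap(1,2) ⇒ 11 12 19 8 18 9 15 13 6 14
(after j=2) arr = 11 12 19 8 18 9 15 13 6 14

11 12 19 8 18 9 15 13 6 14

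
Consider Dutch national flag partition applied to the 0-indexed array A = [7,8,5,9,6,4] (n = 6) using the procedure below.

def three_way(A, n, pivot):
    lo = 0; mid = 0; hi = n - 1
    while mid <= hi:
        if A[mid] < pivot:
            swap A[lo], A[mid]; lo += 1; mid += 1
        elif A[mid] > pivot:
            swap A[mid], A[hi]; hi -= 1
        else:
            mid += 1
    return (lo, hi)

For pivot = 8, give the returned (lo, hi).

(4, 4)

pivot = 8; lo=0, mid=0, hi=5
A[mid]=7<8: swap A[0],A[0]; lo=1,mid=1 → [7,8,5,9,6,4]
A[mid]=8=8: mid=2
A[mid]=5<8: swap A[1],A[2]; lo=2,mid=3 → [7,5,8,9,6,4]
A[mid]=9>8: swap A[3],A[5]; hi=4 → [7,5,8,4,6,9]
A[mid]=4<8: swap A[2],A[3]; lo=3,mid=4 → [7,5,4,8,6,9]
A[mid]=6<8: swap A[3],A[4]; lo=4,mid=5 → [7,5,4,6,8,9]
end: lo=4, hi=4; A = [7,5,4,6,8,9]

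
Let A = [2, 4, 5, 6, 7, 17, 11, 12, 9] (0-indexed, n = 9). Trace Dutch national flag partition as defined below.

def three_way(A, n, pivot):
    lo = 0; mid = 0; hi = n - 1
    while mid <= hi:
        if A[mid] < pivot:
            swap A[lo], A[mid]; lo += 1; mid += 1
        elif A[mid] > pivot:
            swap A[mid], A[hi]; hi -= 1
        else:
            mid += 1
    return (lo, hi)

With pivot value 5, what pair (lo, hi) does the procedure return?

(2, 2)

lo=0 mid=0 hi=8
2<5: swap(0,0), lo=1 mid=1 ⇒ [2, 4, 5, 6, 7, 17, 11, 12, 9]
4<5: swap(1,1), lo=2 mid=2 ⇒ [2, 4, 5, 6, 7, 17, 11, 12, 9]
5=5: mid=3
6>5: swap(3,8), hi=7 ⇒ [2, 4, 5, 9, 7, 17, 11, 12, 6]
9>5: swap(3,7), hi=6 ⇒ [2, 4, 5, 12, 7, 17, 11, 9, 6]
12>5: swap(3,6), hi=5 ⇒ [2, 4, 5, 11, 7, 17, 12, 9, 6]
11>5: swap(3,5), hi=4 ⇒ [2, 4, 5, 17, 7, 11, 12, 9, 6]
17>5: swap(3,4), hi=3 ⇒ [2, 4, 5, 7, 17, 11, 12, 9, 6]
7>5: swap(3,3), hi=2 ⇒ [2, 4, 5, 7, 17, 11, 12, 9, 6]
done. lo=2 hi=2; A=[2, 4, 5, 7, 17, 11, 12, 9, 6]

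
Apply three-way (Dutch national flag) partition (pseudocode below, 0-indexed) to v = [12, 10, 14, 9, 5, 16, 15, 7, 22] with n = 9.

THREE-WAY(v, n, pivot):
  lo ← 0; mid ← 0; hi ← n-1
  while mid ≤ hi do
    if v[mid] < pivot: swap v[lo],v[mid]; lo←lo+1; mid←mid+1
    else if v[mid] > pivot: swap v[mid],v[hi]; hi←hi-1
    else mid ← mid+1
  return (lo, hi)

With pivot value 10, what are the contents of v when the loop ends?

lo=0 mid=0 hi=8
12>10: swap(0,8), hi=7 ⇒ [22, 10, 14, 9, 5, 16, 15, 7, 12]
22>10: swap(0,7), hi=6 ⇒ [7, 10, 14, 9, 5, 16, 15, 22, 12]
7<10: swap(0,0), lo=1 mid=1 ⇒ [7, 10, 14, 9, 5, 16, 15, 22, 12]
10=10: mid=2
14>10: swap(2,6), hi=5 ⇒ [7, 10, 15, 9, 5, 16, 14, 22, 12]
15>10: swap(2,5), hi=4 ⇒ [7, 10, 16, 9, 5, 15, 14, 22, 12]
16>10: swap(2,4), hi=3 ⇒ [7, 10, 5, 9, 16, 15, 14, 22, 12]
5<10: swap(1,2), lo=2 mid=3 ⇒ [7, 5, 10, 9, 16, 15, 14, 22, 12]
9<10: swap(2,3), lo=3 mid=4 ⇒ [7, 5, 9, 10, 16, 15, 14, 22, 12]
done. lo=3 hi=3; v=[7, 5, 9, 10, 16, 15, 14, 22, 12]

[7, 5, 9, 10, 16, 15, 14, 22, 12]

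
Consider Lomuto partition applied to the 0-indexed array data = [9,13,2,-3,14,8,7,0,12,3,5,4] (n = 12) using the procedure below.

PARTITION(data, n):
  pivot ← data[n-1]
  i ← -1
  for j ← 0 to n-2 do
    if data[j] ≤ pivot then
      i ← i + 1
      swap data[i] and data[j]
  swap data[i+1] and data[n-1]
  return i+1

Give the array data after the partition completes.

pivot=4, i=-1
j=0: 9>4, skip
j=1: 13>4, skip
j=2: 2≤4, i=0, swap(0,2) ⇒ [2,13,9,-3,14,8,7,0,12,3,5,4]
j=3: -3≤4, i=1, swap(1,3) ⇒ [2,-3,9,13,14,8,7,0,12,3,5,4]
j=4: 14>4, skip
j=5: 8>4, skip
j=6: 7>4, skip
j=7: 0≤4, i=2, swap(2,7) ⇒ [2,-3,0,13,14,8,7,9,12,3,5,4]
j=8: 12>4, skip
j=9: 3≤4, i=3, swap(3,9) ⇒ [2,-3,0,3,14,8,7,9,12,13,5,4]
j=10: 5>4, skip
swap(4,11) ⇒ [2,-3,0,3,4,8,7,9,12,13,5,14]; return 4

[2,-3,0,3,4,8,7,9,12,13,5,14]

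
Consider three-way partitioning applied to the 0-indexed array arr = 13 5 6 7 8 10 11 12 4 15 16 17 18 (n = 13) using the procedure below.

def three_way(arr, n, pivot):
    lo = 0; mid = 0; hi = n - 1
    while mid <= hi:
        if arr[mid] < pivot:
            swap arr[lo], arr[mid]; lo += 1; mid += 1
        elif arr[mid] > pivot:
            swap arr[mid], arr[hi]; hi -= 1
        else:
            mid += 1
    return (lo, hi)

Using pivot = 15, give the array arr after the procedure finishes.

13 5 6 7 8 10 11 12 4 15 17 18 16

pivot = 15; lo=0, mid=0, hi=12
arr[mid]=13<15: swap arr[0],arr[0]; lo=1,mid=1 → 13 5 6 7 8 10 11 12 4 15 16 17 18
arr[mid]=5<15: swap arr[1],arr[1]; lo=2,mid=2 → 13 5 6 7 8 10 11 12 4 15 16 17 18
arr[mid]=6<15: swap arr[2],arr[2]; lo=3,mid=3 → 13 5 6 7 8 10 11 12 4 15 16 17 18
arr[mid]=7<15: swap arr[3],arr[3]; lo=4,mid=4 → 13 5 6 7 8 10 11 12 4 15 16 17 18
arr[mid]=8<15: swap arr[4],arr[4]; lo=5,mid=5 → 13 5 6 7 8 10 11 12 4 15 16 17 18
arr[mid]=10<15: swap arr[5],arr[5]; lo=6,mid=6 → 13 5 6 7 8 10 11 12 4 15 16 17 18
arr[mid]=11<15: swap arr[6],arr[6]; lo=7,mid=7 → 13 5 6 7 8 10 11 12 4 15 16 17 18
arr[mid]=12<15: swap arr[7],arr[7]; lo=8,mid=8 → 13 5 6 7 8 10 11 12 4 15 16 17 18
arr[mid]=4<15: swap arr[8],arr[8]; lo=9,mid=9 → 13 5 6 7 8 10 11 12 4 15 16 17 18
arr[mid]=15=15: mid=10
arr[mid]=16>15: swap arr[10],arr[12]; hi=11 → 13 5 6 7 8 10 11 12 4 15 18 17 16
arr[mid]=18>15: swap arr[10],arr[11]; hi=10 → 13 5 6 7 8 10 11 12 4 15 17 18 16
arr[mid]=17>15: swap arr[10],arr[10]; hi=9 → 13 5 6 7 8 10 11 12 4 15 17 18 16
end: lo=9, hi=9; arr = 13 5 6 7 8 10 11 12 4 15 17 18 16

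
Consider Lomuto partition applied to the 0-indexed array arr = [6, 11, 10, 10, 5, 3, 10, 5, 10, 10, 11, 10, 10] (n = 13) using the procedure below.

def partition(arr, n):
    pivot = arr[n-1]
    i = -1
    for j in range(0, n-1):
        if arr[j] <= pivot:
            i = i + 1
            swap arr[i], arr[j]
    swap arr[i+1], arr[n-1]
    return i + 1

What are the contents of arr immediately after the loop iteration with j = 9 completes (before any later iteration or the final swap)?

pivot=10, i=-1
j=0: 6≤10, i=0, swap(0,0) ⇒ [6, 11, 10, 10, 5, 3, 10, 5, 10, 10, 11, 10, 10]
j=1: 11>10, skip
j=2: 10≤10, i=1, swap(1,2) ⇒ [6, 10, 11, 10, 5, 3, 10, 5, 10, 10, 11, 10, 10]
j=3: 10≤10, i=2, swap(2,3) ⇒ [6, 10, 10, 11, 5, 3, 10, 5, 10, 10, 11, 10, 10]
j=4: 5≤10, i=3, swap(3,4) ⇒ [6, 10, 10, 5, 11, 3, 10, 5, 10, 10, 11, 10, 10]
j=5: 3≤10, i=4, swap(4,5) ⇒ [6, 10, 10, 5, 3, 11, 10, 5, 10, 10, 11, 10, 10]
j=6: 10≤10, i=5, swap(5,6) ⇒ [6, 10, 10, 5, 3, 10, 11, 5, 10, 10, 11, 10, 10]
j=7: 5≤10, i=6, swap(6,7) ⇒ [6, 10, 10, 5, 3, 10, 5, 11, 10, 10, 11, 10, 10]
j=8: 10≤10, i=7, swap(7,8) ⇒ [6, 10, 10, 5, 3, 10, 5, 10, 11, 10, 11, 10, 10]
j=9: 10≤10, i=8, swap(8,9) ⇒ [6, 10, 10, 5, 3, 10, 5, 10, 10, 11, 11, 10, 10]
(after j=9) arr = [6, 10, 10, 5, 3, 10, 5, 10, 10, 11, 11, 10, 10]

[6, 10, 10, 5, 3, 10, 5, 10, 10, 11, 11, 10, 10]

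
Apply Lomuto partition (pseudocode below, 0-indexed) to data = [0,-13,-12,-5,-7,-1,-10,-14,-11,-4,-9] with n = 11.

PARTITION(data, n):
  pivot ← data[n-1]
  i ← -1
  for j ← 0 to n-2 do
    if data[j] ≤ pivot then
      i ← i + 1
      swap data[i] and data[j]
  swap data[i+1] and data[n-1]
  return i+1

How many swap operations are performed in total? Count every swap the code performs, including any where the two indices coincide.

6

pivot=-9, i=-1
j=0: 0>-9, skip
j=1: -13≤-9, i=0, swap(0,1) ⇒ [-13,0,-12,-5,-7,-1,-10,-14,-11,-4,-9]
j=2: -12≤-9, i=1, swap(1,2) ⇒ [-13,-12,0,-5,-7,-1,-10,-14,-11,-4,-9]
j=3: -5>-9, skip
j=4: -7>-9, skip
j=5: -1>-9, skip
j=6: -10≤-9, i=2, swap(2,6) ⇒ [-13,-12,-10,-5,-7,-1,0,-14,-11,-4,-9]
j=7: -14≤-9, i=3, swap(3,7) ⇒ [-13,-12,-10,-14,-7,-1,0,-5,-11,-4,-9]
j=8: -11≤-9, i=4, swap(4,8) ⇒ [-13,-12,-10,-14,-11,-1,0,-5,-7,-4,-9]
j=9: -4>-9, skip
swap(5,10) ⇒ [-13,-12,-10,-14,-11,-9,0,-5,-7,-4,-1]; return 5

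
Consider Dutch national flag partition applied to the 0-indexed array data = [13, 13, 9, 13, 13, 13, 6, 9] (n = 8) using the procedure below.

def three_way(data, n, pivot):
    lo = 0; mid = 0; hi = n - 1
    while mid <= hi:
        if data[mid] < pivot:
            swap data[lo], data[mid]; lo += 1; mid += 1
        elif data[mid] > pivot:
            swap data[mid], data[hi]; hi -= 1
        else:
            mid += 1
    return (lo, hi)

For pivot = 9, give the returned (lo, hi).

lo=0 mid=0 hi=7
13>9: swap(0,7), hi=6 ⇒ [9, 13, 9, 13, 13, 13, 6, 13]
9=9: mid=1
13>9: swap(1,6), hi=5 ⇒ [9, 6, 9, 13, 13, 13, 13, 13]
6<9: swap(0,1), lo=1 mid=2 ⇒ [6, 9, 9, 13, 13, 13, 13, 13]
9=9: mid=3
13>9: swap(3,5), hi=4 ⇒ [6, 9, 9, 13, 13, 13, 13, 13]
13>9: swap(3,4), hi=3 ⇒ [6, 9, 9, 13, 13, 13, 13, 13]
13>9: swap(3,3), hi=2 ⇒ [6, 9, 9, 13, 13, 13, 13, 13]
done. lo=1 hi=2; data=[6, 9, 9, 13, 13, 13, 13, 13]

(1, 2)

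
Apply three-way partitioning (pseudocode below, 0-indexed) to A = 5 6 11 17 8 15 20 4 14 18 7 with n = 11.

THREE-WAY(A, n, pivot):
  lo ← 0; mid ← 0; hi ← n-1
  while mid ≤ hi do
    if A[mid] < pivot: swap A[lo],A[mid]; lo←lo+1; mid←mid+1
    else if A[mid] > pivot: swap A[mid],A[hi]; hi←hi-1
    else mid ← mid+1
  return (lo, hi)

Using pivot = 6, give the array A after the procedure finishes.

lo=0 mid=0 hi=10
5<6: swap(0,0), lo=1 mid=1 ⇒ 5 6 11 17 8 15 20 4 14 18 7
6=6: mid=2
11>6: swap(2,10), hi=9 ⇒ 5 6 7 17 8 15 20 4 14 18 11
7>6: swap(2,9), hi=8 ⇒ 5 6 18 17 8 15 20 4 14 7 11
18>6: swap(2,8), hi=7 ⇒ 5 6 14 17 8 15 20 4 18 7 11
14>6: swap(2,7), hi=6 ⇒ 5 6 4 17 8 15 20 14 18 7 11
4<6: swap(1,2), lo=2 mid=3 ⇒ 5 4 6 17 8 15 20 14 18 7 11
17>6: swap(3,6), hi=5 ⇒ 5 4 6 20 8 15 17 14 18 7 11
20>6: swap(3,5), hi=4 ⇒ 5 4 6 15 8 20 17 14 18 7 11
15>6: swap(3,4), hi=3 ⇒ 5 4 6 8 15 20 17 14 18 7 11
8>6: swap(3,3), hi=2 ⇒ 5 4 6 8 15 20 17 14 18 7 11
done. lo=2 hi=2; A=5 4 6 8 15 20 17 14 18 7 11

5 4 6 8 15 20 17 14 18 7 11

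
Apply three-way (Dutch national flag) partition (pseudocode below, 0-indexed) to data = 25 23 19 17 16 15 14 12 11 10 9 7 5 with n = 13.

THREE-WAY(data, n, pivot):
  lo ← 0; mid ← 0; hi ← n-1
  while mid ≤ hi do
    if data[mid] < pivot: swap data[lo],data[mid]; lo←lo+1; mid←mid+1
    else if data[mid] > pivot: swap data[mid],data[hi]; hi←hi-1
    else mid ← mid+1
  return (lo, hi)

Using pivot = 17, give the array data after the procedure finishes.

lo=0 mid=0 hi=12
25>17: swap(0,12), hi=11 ⇒ 5 23 19 17 16 15 14 12 11 10 9 7 25
5<17: swap(0,0), lo=1 mid=1 ⇒ 5 23 19 17 16 15 14 12 11 10 9 7 25
23>17: swap(1,11), hi=10 ⇒ 5 7 19 17 16 15 14 12 11 10 9 23 25
7<17: swap(1,1), lo=2 mid=2 ⇒ 5 7 19 17 16 15 14 12 11 10 9 23 25
19>17: swap(2,10), hi=9 ⇒ 5 7 9 17 16 15 14 12 11 10 19 23 25
9<17: swap(2,2), lo=3 mid=3 ⇒ 5 7 9 17 16 15 14 12 11 10 19 23 25
17=17: mid=4
16<17: swap(3,4), lo=4 mid=5 ⇒ 5 7 9 16 17 15 14 12 11 10 19 23 25
15<17: swap(4,5), lo=5 mid=6 ⇒ 5 7 9 16 15 17 14 12 11 10 19 23 25
14<17: swap(5,6), lo=6 mid=7 ⇒ 5 7 9 16 15 14 17 12 11 10 19 23 25
12<17: swap(6,7), lo=7 mid=8 ⇒ 5 7 9 16 15 14 12 17 11 10 19 23 25
11<17: swap(7,8), lo=8 mid=9 ⇒ 5 7 9 16 15 14 12 11 17 10 19 23 25
10<17: swap(8,9), lo=9 mid=10 ⇒ 5 7 9 16 15 14 12 11 10 17 19 23 25
done. lo=9 hi=9; data=5 7 9 16 15 14 12 11 10 17 19 23 25

5 7 9 16 15 14 12 11 10 17 19 23 25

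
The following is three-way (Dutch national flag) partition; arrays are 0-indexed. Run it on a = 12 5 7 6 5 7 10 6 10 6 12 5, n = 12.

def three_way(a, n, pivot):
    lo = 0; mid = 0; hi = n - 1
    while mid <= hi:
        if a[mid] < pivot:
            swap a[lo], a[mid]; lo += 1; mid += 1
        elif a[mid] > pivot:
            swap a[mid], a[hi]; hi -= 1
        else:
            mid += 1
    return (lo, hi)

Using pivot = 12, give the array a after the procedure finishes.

pivot = 12; lo=0, mid=0, hi=11
a[mid]=12=12: mid=1
a[mid]=5<12: swap a[0],a[1]; lo=1,mid=2 → 5 12 7 6 5 7 10 6 10 6 12 5
a[mid]=7<12: swap a[1],a[2]; lo=2,mid=3 → 5 7 12 6 5 7 10 6 10 6 12 5
a[mid]=6<12: swap a[2],a[3]; lo=3,mid=4 → 5 7 6 12 5 7 10 6 10 6 12 5
a[mid]=5<12: swap a[3],a[4]; lo=4,mid=5 → 5 7 6 5 12 7 10 6 10 6 12 5
a[mid]=7<12: swap a[4],a[5]; lo=5,mid=6 → 5 7 6 5 7 12 10 6 10 6 12 5
a[mid]=10<12: swap a[5],a[6]; lo=6,mid=7 → 5 7 6 5 7 10 12 6 10 6 12 5
a[mid]=6<12: swap a[6],a[7]; lo=7,mid=8 → 5 7 6 5 7 10 6 12 10 6 12 5
a[mid]=10<12: swap a[7],a[8]; lo=8,mid=9 → 5 7 6 5 7 10 6 10 12 6 12 5
a[mid]=6<12: swap a[8],a[9]; lo=9,mid=10 → 5 7 6 5 7 10 6 10 6 12 12 5
a[mid]=12=12: mid=11
a[mid]=5<12: swap a[9],a[11]; lo=10,mid=12 → 5 7 6 5 7 10 6 10 6 5 12 12
end: lo=10, hi=11; a = 5 7 6 5 7 10 6 10 6 5 12 12

5 7 6 5 7 10 6 10 6 5 12 12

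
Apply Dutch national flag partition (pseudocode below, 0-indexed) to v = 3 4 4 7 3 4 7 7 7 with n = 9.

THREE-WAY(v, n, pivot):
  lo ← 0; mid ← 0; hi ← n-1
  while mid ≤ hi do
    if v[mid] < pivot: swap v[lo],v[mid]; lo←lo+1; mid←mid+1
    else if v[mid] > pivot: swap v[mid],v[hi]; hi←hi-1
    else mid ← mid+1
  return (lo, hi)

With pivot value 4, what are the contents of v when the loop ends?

pivot = 4; lo=0, mid=0, hi=8
v[mid]=3<4: swap v[0],v[0]; lo=1,mid=1 → 3 4 4 7 3 4 7 7 7
v[mid]=4=4: mid=2
v[mid]=4=4: mid=3
v[mid]=7>4: swap v[3],v[8]; hi=7 → 3 4 4 7 3 4 7 7 7
v[mid]=7>4: swap v[3],v[7]; hi=6 → 3 4 4 7 3 4 7 7 7
v[mid]=7>4: swap v[3],v[6]; hi=5 → 3 4 4 7 3 4 7 7 7
v[mid]=7>4: swap v[3],v[5]; hi=4 → 3 4 4 4 3 7 7 7 7
v[mid]=4=4: mid=4
v[mid]=3<4: swap v[1],v[4]; lo=2,mid=5 → 3 3 4 4 4 7 7 7 7
end: lo=2, hi=4; v = 3 3 4 4 4 7 7 7 7

3 3 4 4 4 7 7 7 7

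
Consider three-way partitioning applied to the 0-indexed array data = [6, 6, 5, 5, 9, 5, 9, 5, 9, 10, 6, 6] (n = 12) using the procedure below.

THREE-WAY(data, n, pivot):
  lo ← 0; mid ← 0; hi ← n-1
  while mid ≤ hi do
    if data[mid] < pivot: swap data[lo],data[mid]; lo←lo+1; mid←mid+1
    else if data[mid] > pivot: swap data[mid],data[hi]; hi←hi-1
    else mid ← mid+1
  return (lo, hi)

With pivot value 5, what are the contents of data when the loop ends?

pivot = 5; lo=0, mid=0, hi=11
data[mid]=6>5: swap data[0],data[11]; hi=10 → [6, 6, 5, 5, 9, 5, 9, 5, 9, 10, 6, 6]
data[mid]=6>5: swap data[0],data[10]; hi=9 → [6, 6, 5, 5, 9, 5, 9, 5, 9, 10, 6, 6]
data[mid]=6>5: swap data[0],data[9]; hi=8 → [10, 6, 5, 5, 9, 5, 9, 5, 9, 6, 6, 6]
data[mid]=10>5: swap data[0],data[8]; hi=7 → [9, 6, 5, 5, 9, 5, 9, 5, 10, 6, 6, 6]
data[mid]=9>5: swap data[0],data[7]; hi=6 → [5, 6, 5, 5, 9, 5, 9, 9, 10, 6, 6, 6]
data[mid]=5=5: mid=1
data[mid]=6>5: swap data[1],data[6]; hi=5 → [5, 9, 5, 5, 9, 5, 6, 9, 10, 6, 6, 6]
data[mid]=9>5: swap data[1],data[5]; hi=4 → [5, 5, 5, 5, 9, 9, 6, 9, 10, 6, 6, 6]
data[mid]=5=5: mid=2
data[mid]=5=5: mid=3
data[mid]=5=5: mid=4
data[mid]=9>5: swap data[4],data[4]; hi=3 → [5, 5, 5, 5, 9, 9, 6, 9, 10, 6, 6, 6]
end: lo=0, hi=3; data = [5, 5, 5, 5, 9, 9, 6, 9, 10, 6, 6, 6]

[5, 5, 5, 5, 9, 9, 6, 9, 10, 6, 6, 6]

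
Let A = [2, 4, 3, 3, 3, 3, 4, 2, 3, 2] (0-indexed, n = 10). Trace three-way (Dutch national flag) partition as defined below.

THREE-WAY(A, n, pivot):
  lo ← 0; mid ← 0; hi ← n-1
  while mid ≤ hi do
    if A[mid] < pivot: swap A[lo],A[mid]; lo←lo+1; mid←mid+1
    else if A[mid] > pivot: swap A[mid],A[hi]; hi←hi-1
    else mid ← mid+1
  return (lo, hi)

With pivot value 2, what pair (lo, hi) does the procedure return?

pivot = 2; lo=0, mid=0, hi=9
A[mid]=2=2: mid=1
A[mid]=4>2: swap A[1],A[9]; hi=8 → [2, 2, 3, 3, 3, 3, 4, 2, 3, 4]
A[mid]=2=2: mid=2
A[mid]=3>2: swap A[2],A[8]; hi=7 → [2, 2, 3, 3, 3, 3, 4, 2, 3, 4]
A[mid]=3>2: swap A[2],A[7]; hi=6 → [2, 2, 2, 3, 3, 3, 4, 3, 3, 4]
A[mid]=2=2: mid=3
A[mid]=3>2: swap A[3],A[6]; hi=5 → [2, 2, 2, 4, 3, 3, 3, 3, 3, 4]
A[mid]=4>2: swap A[3],A[5]; hi=4 → [2, 2, 2, 3, 3, 4, 3, 3, 3, 4]
A[mid]=3>2: swap A[3],A[4]; hi=3 → [2, 2, 2, 3, 3, 4, 3, 3, 3, 4]
A[mid]=3>2: swap A[3],A[3]; hi=2 → [2, 2, 2, 3, 3, 4, 3, 3, 3, 4]
end: lo=0, hi=2; A = [2, 2, 2, 3, 3, 4, 3, 3, 3, 4]

(0, 2)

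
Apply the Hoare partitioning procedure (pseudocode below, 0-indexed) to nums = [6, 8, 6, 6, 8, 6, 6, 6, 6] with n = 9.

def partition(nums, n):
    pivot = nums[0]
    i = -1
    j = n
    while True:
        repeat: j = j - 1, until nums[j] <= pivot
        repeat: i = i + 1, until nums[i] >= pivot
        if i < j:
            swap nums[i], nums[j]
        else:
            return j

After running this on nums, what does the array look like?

pivot = nums[0] = 6; i = -1, j = 9
j→8 (nums[8]=6≤6), i→0 (nums[0]=6≥6); i<j, swap → [6, 8, 6, 6, 8, 6, 6, 6, 6]
j→7 (nums[7]=6≤6), i→1 (nums[1]=8≥6); i<j, swap → [6, 6, 6, 6, 8, 6, 6, 8, 6]
j→6 (nums[6]=6≤6), i→2 (nums[2]=6≥6); i<j, swap → [6, 6, 6, 6, 8, 6, 6, 8, 6]
j→5 (nums[5]=6≤6), i→3 (nums[3]=6≥6); i<j, swap → [6, 6, 6, 6, 8, 6, 6, 8, 6]
j→3, i→4; i≥j, return j=3. nums = [6, 6, 6, 6, 8, 6, 6, 8, 6]

[6, 6, 6, 6, 8, 6, 6, 8, 6]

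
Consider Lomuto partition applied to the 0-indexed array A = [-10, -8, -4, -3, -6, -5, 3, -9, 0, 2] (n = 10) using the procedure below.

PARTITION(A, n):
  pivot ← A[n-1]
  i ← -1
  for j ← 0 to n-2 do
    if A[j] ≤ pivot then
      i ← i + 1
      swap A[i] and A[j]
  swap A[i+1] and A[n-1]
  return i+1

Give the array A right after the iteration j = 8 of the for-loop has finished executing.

pivot = A[9] = 2; i = -1
j=0: A[0]=-10 ≤ 2 → i=0, swap A[0],A[0] (no change) → [-10, -8, -4, -3, -6, -5, 3, -9, 0, 2]
j=1: A[1]=-8 ≤ 2 → i=1, swap A[1],A[1] (no change) → [-10, -8, -4, -3, -6, -5, 3, -9, 0, 2]
j=2: A[2]=-4 ≤ 2 → i=2, swap A[2],A[2] (no change) → [-10, -8, -4, -3, -6, -5, 3, -9, 0, 2]
j=3: A[3]=-3 ≤ 2 → i=3, swap A[3],A[3] (no change) → [-10, -8, -4, -3, -6, -5, 3, -9, 0, 2]
j=4: A[4]=-6 ≤ 2 → i=4, swap A[4],A[4] (no change) → [-10, -8, -4, -3, -6, -5, 3, -9, 0, 2]
j=5: A[5]=-5 ≤ 2 → i=5, swap A[5],A[5] (no change) → [-10, -8, -4, -3, -6, -5, 3, -9, 0, 2]
j=6: A[6]=3 > 2 → no swap
j=7: A[7]=-9 ≤ 2 → i=6, swap A[6],A[7] → [-10, -8, -4, -3, -6, -5, -9, 3, 0, 2]
j=8: A[8]=0 ≤ 2 → i=7, swap A[7],A[8] → [-10, -8, -4, -3, -6, -5, -9, 0, 3, 2]
(after j=8) A = [-10, -8, -4, -3, -6, -5, -9, 0, 3, 2]

[-10, -8, -4, -3, -6, -5, -9, 0, 3, 2]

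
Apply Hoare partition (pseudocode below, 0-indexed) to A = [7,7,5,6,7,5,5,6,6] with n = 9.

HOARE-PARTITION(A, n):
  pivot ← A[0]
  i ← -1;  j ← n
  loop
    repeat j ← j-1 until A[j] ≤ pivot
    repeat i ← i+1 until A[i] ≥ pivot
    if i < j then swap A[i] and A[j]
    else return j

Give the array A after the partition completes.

[6,6,5,6,5,5,7,7,7]

pivot=7
j stops at 8 (6), i stops at 0 (7); swap ⇒ [6,7,5,6,7,5,5,6,7]
j stops at 7 (6), i stops at 1 (7); swap ⇒ [6,6,5,6,7,5,5,7,7]
j stops at 6 (5), i stops at 4 (7); swap ⇒ [6,6,5,6,5,5,7,7,7]
j stops at 5, i stops at 6; i≥j ⇒ return 5. A=[6,6,5,6,5,5,7,7,7]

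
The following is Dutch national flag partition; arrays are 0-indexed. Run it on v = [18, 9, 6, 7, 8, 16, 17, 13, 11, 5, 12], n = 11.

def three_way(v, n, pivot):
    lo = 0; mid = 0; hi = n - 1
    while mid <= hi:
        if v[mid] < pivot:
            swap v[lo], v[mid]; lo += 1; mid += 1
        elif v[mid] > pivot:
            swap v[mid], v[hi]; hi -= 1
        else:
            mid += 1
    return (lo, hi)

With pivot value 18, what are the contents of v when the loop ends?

lo=0 mid=0 hi=10
18=18: mid=1
9<18: swap(0,1), lo=1 mid=2 ⇒ [9, 18, 6, 7, 8, 16, 17, 13, 11, 5, 12]
6<18: swap(1,2), lo=2 mid=3 ⇒ [9, 6, 18, 7, 8, 16, 17, 13, 11, 5, 12]
7<18: swap(2,3), lo=3 mid=4 ⇒ [9, 6, 7, 18, 8, 16, 17, 13, 11, 5, 12]
8<18: swap(3,4), lo=4 mid=5 ⇒ [9, 6, 7, 8, 18, 16, 17, 13, 11, 5, 12]
16<18: swap(4,5), lo=5 mid=6 ⇒ [9, 6, 7, 8, 16, 18, 17, 13, 11, 5, 12]
17<18: swap(5,6), lo=6 mid=7 ⇒ [9, 6, 7, 8, 16, 17, 18, 13, 11, 5, 12]
13<18: swap(6,7), lo=7 mid=8 ⇒ [9, 6, 7, 8, 16, 17, 13, 18, 11, 5, 12]
11<18: swap(7,8), lo=8 mid=9 ⇒ [9, 6, 7, 8, 16, 17, 13, 11, 18, 5, 12]
5<18: swap(8,9), lo=9 mid=10 ⇒ [9, 6, 7, 8, 16, 17, 13, 11, 5, 18, 12]
12<18: swap(9,10), lo=10 mid=11 ⇒ [9, 6, 7, 8, 16, 17, 13, 11, 5, 12, 18]
done. lo=10 hi=10; v=[9, 6, 7, 8, 16, 17, 13, 11, 5, 12, 18]

[9, 6, 7, 8, 16, 17, 13, 11, 5, 12, 18]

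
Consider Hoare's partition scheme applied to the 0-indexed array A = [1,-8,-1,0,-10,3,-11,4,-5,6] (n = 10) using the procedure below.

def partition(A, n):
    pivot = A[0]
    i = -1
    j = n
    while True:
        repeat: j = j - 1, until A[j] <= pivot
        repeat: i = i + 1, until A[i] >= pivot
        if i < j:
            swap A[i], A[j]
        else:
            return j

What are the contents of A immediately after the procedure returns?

pivot = A[0] = 1; i = -1, j = 10
j→8 (A[8]=-5≤1), i→0 (A[0]=1≥1); i<j, swap → [-5,-8,-1,0,-10,3,-11,4,1,6]
j→6 (A[6]=-11≤1), i→5 (A[5]=3≥1); i<j, swap → [-5,-8,-1,0,-10,-11,3,4,1,6]
j→5, i→6; i≥j, return j=5. A = [-5,-8,-1,0,-10,-11,3,4,1,6]

[-5,-8,-1,0,-10,-11,3,4,1,6]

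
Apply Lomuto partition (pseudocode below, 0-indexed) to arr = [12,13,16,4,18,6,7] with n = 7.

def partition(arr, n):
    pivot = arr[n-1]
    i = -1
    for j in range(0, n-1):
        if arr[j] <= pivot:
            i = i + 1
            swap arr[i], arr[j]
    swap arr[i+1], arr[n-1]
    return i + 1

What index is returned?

pivot = arr[6] = 7; i = -1
j=0: arr[0]=12 > 7 → no swap
j=1: arr[1]=13 > 7 → no swap
j=2: arr[2]=16 > 7 → no swap
j=3: arr[3]=4 ≤ 7 → i=0, swap arr[0],arr[3] → [4,13,16,12,18,6,7]
j=4: arr[4]=18 > 7 → no swap
j=5: arr[5]=6 ≤ 7 → i=1, swap arr[1],arr[5] → [4,6,16,12,18,13,7]
final swap arr[2],arr[6] → [4,6,7,12,18,13,16]; return 2

2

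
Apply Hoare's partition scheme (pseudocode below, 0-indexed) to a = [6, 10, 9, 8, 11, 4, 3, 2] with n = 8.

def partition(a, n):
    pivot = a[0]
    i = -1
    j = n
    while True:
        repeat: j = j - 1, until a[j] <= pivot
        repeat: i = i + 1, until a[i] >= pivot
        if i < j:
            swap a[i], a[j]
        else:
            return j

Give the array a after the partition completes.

[2, 3, 4, 8, 11, 9, 10, 6]

pivot = a[0] = 6; i = -1, j = 8
j→7 (a[7]=2≤6), i→0 (a[0]=6≥6); i<j, swap → [2, 10, 9, 8, 11, 4, 3, 6]
j→6 (a[6]=3≤6), i→1 (a[1]=10≥6); i<j, swap → [2, 3, 9, 8, 11, 4, 10, 6]
j→5 (a[5]=4≤6), i→2 (a[2]=9≥6); i<j, swap → [2, 3, 4, 8, 11, 9, 10, 6]
j→2, i→3; i≥j, return j=2. a = [2, 3, 4, 8, 11, 9, 10, 6]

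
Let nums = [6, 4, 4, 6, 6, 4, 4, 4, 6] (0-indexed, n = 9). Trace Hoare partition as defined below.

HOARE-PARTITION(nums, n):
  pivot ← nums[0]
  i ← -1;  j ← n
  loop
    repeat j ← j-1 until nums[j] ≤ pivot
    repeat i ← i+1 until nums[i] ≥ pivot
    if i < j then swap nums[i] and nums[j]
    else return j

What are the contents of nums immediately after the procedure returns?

[6, 4, 4, 4, 4, 4, 6, 6, 6]

pivot=6
j stops at 8 (6), i stops at 0 (6); swap ⇒ [6, 4, 4, 6, 6, 4, 4, 4, 6]
j stops at 7 (4), i stops at 3 (6); swap ⇒ [6, 4, 4, 4, 6, 4, 4, 6, 6]
j stops at 6 (4), i stops at 4 (6); swap ⇒ [6, 4, 4, 4, 4, 4, 6, 6, 6]
j stops at 5, i stops at 6; i≥j ⇒ return 5. nums=[6, 4, 4, 4, 4, 4, 6, 6, 6]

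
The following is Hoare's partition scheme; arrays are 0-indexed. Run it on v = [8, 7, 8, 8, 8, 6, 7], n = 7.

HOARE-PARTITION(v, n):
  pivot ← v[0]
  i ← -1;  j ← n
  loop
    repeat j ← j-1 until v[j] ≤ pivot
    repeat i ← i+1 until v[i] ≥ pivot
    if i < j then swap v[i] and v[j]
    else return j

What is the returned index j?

3

pivot = v[0] = 8; i = -1, j = 7
j→6 (v[6]=7≤8), i→0 (v[0]=8≥8); i<j, swap → [7, 7, 8, 8, 8, 6, 8]
j→5 (v[5]=6≤8), i→2 (v[2]=8≥8); i<j, swap → [7, 7, 6, 8, 8, 8, 8]
j→4 (v[4]=8≤8), i→3 (v[3]=8≥8); i<j, swap → [7, 7, 6, 8, 8, 8, 8]
j→3, i→4; i≥j, return j=3. v = [7, 7, 6, 8, 8, 8, 8]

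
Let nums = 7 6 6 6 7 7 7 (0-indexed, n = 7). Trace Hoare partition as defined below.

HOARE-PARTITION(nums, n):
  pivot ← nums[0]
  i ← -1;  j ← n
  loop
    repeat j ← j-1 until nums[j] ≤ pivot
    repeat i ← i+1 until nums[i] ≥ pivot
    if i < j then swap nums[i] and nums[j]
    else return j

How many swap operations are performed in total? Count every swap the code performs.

2

pivot=7
j stops at 6 (7), i stops at 0 (7); swap ⇒ 7 6 6 6 7 7 7
j stops at 5 (7), i stops at 4 (7); swap ⇒ 7 6 6 6 7 7 7
j stops at 4, i stops at 5; i≥j ⇒ return 4. nums=7 6 6 6 7 7 7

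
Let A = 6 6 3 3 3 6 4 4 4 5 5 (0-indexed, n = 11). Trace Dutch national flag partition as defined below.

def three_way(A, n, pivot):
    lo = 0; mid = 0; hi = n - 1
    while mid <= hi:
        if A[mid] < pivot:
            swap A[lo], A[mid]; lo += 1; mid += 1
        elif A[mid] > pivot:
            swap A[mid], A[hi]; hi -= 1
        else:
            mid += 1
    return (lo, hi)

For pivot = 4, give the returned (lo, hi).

pivot = 4; lo=0, mid=0, hi=10
A[mid]=6>4: swap A[0],A[10]; hi=9 → 5 6 3 3 3 6 4 4 4 5 6
A[mid]=5>4: swap A[0],A[9]; hi=8 → 5 6 3 3 3 6 4 4 4 5 6
A[mid]=5>4: swap A[0],A[8]; hi=7 → 4 6 3 3 3 6 4 4 5 5 6
A[mid]=4=4: mid=1
A[mid]=6>4: swap A[1],A[7]; hi=6 → 4 4 3 3 3 6 4 6 5 5 6
A[mid]=4=4: mid=2
A[mid]=3<4: swap A[0],A[2]; lo=1,mid=3 → 3 4 4 3 3 6 4 6 5 5 6
A[mid]=3<4: swap A[1],A[3]; lo=2,mid=4 → 3 3 4 4 3 6 4 6 5 5 6
A[mid]=3<4: swap A[2],A[4]; lo=3,mid=5 → 3 3 3 4 4 6 4 6 5 5 6
A[mid]=6>4: swap A[5],A[6]; hi=5 → 3 3 3 4 4 4 6 6 5 5 6
A[mid]=4=4: mid=6
end: lo=3, hi=5; A = 3 3 3 4 4 4 6 6 5 5 6

(3, 5)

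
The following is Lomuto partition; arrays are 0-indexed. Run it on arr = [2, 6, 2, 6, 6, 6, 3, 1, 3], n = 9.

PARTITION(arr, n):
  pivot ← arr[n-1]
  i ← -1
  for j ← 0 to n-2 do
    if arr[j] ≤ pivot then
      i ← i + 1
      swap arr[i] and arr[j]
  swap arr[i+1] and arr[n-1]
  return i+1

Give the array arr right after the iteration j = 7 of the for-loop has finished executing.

pivot=3, i=-1
j=0: 2≤3, i=0, swap(0,0) ⇒ [2, 6, 2, 6, 6, 6, 3, 1, 3]
j=1: 6>3, skip
j=2: 2≤3, i=1, swap(1,2) ⇒ [2, 2, 6, 6, 6, 6, 3, 1, 3]
j=3: 6>3, skip
j=4: 6>3, skip
j=5: 6>3, skip
j=6: 3≤3, i=2, swap(2,6) ⇒ [2, 2, 3, 6, 6, 6, 6, 1, 3]
j=7: 1≤3, i=3, swap(3,7) ⇒ [2, 2, 3, 1, 6, 6, 6, 6, 3]
(after j=7) arr = [2, 2, 3, 1, 6, 6, 6, 6, 3]

[2, 2, 3, 1, 6, 6, 6, 6, 3]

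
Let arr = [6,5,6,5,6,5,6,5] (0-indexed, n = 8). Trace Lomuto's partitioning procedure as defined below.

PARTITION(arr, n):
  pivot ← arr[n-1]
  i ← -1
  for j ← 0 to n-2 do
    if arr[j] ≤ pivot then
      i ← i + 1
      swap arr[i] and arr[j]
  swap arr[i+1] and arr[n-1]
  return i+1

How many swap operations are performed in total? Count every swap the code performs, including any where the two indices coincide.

4

pivot = arr[7] = 5; i = -1
j=0: arr[0]=6 > 5 → no swap
j=1: arr[1]=5 ≤ 5 → i=0, swap arr[0],arr[1] → [5,6,6,5,6,5,6,5]
j=2: arr[2]=6 > 5 → no swap
j=3: arr[3]=5 ≤ 5 → i=1, swap arr[1],arr[3] → [5,5,6,6,6,5,6,5]
j=4: arr[4]=6 > 5 → no swap
j=5: arr[5]=5 ≤ 5 → i=2, swap arr[2],arr[5] → [5,5,5,6,6,6,6,5]
j=6: arr[6]=6 > 5 → no swap
final swap arr[3],arr[7] → [5,5,5,5,6,6,6,6]; return 3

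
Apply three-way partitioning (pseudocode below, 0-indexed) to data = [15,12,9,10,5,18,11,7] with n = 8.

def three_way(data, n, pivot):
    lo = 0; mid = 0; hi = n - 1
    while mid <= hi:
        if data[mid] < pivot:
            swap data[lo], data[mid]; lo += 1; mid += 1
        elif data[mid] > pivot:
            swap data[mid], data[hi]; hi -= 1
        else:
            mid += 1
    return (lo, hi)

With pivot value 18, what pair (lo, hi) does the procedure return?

pivot = 18; lo=0, mid=0, hi=7
data[mid]=15<18: swap data[0],data[0]; lo=1,mid=1 → [15,12,9,10,5,18,11,7]
data[mid]=12<18: swap data[1],data[1]; lo=2,mid=2 → [15,12,9,10,5,18,11,7]
data[mid]=9<18: swap data[2],data[2]; lo=3,mid=3 → [15,12,9,10,5,18,11,7]
data[mid]=10<18: swap data[3],data[3]; lo=4,mid=4 → [15,12,9,10,5,18,11,7]
data[mid]=5<18: swap data[4],data[4]; lo=5,mid=5 → [15,12,9,10,5,18,11,7]
data[mid]=18=18: mid=6
data[mid]=11<18: swap data[5],data[6]; lo=6,mid=7 → [15,12,9,10,5,11,18,7]
data[mid]=7<18: swap data[6],data[7]; lo=7,mid=8 → [15,12,9,10,5,11,7,18]
end: lo=7, hi=7; data = [15,12,9,10,5,11,7,18]

(7, 7)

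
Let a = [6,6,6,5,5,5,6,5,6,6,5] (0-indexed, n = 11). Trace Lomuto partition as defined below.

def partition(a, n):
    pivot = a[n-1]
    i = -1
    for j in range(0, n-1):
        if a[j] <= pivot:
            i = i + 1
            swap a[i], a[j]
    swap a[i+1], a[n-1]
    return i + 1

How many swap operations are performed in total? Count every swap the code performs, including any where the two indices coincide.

pivot = a[10] = 5; i = -1
j=0: a[0]=6 > 5 → no swap
j=1: a[1]=6 > 5 → no swap
j=2: a[2]=6 > 5 → no swap
j=3: a[3]=5 ≤ 5 → i=0, swap a[0],a[3] → [5,6,6,6,5,5,6,5,6,6,5]
j=4: a[4]=5 ≤ 5 → i=1, swap a[1],a[4] → [5,5,6,6,6,5,6,5,6,6,5]
j=5: a[5]=5 ≤ 5 → i=2, swap a[2],a[5] → [5,5,5,6,6,6,6,5,6,6,5]
j=6: a[6]=6 > 5 → no swap
j=7: a[7]=5 ≤ 5 → i=3, swap a[3],a[7] → [5,5,5,5,6,6,6,6,6,6,5]
j=8: a[8]=6 > 5 → no swap
j=9: a[9]=6 > 5 → no swap
final swap a[4],a[10] → [5,5,5,5,5,6,6,6,6,6,6]; return 4

5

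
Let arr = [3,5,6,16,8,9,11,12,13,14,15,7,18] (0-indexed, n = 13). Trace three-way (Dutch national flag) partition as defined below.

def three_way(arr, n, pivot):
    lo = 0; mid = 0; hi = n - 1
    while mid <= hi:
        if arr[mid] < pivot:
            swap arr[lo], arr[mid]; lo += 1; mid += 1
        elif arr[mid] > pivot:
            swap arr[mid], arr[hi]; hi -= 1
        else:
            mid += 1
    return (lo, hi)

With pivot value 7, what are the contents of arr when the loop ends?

lo=0 mid=0 hi=12
3<7: swap(0,0), lo=1 mid=1 ⇒ [3,5,6,16,8,9,11,12,13,14,15,7,18]
5<7: swap(1,1), lo=2 mid=2 ⇒ [3,5,6,16,8,9,11,12,13,14,15,7,18]
6<7: swap(2,2), lo=3 mid=3 ⇒ [3,5,6,16,8,9,11,12,13,14,15,7,18]
16>7: swap(3,12), hi=11 ⇒ [3,5,6,18,8,9,11,12,13,14,15,7,16]
18>7: swap(3,11), hi=10 ⇒ [3,5,6,7,8,9,11,12,13,14,15,18,16]
7=7: mid=4
8>7: swap(4,10), hi=9 ⇒ [3,5,6,7,15,9,11,12,13,14,8,18,16]
15>7: swap(4,9), hi=8 ⇒ [3,5,6,7,14,9,11,12,13,15,8,18,16]
14>7: swap(4,8), hi=7 ⇒ [3,5,6,7,13,9,11,12,14,15,8,18,16]
13>7: swap(4,7), hi=6 ⇒ [3,5,6,7,12,9,11,13,14,15,8,18,16]
12>7: swap(4,6), hi=5 ⇒ [3,5,6,7,11,9,12,13,14,15,8,18,16]
11>7: swap(4,5), hi=4 ⇒ [3,5,6,7,9,11,12,13,14,15,8,18,16]
9>7: swap(4,4), hi=3 ⇒ [3,5,6,7,9,11,12,13,14,15,8,18,16]
done. lo=3 hi=3; arr=[3,5,6,7,9,11,12,13,14,15,8,18,16]

[3,5,6,7,9,11,12,13,14,15,8,18,16]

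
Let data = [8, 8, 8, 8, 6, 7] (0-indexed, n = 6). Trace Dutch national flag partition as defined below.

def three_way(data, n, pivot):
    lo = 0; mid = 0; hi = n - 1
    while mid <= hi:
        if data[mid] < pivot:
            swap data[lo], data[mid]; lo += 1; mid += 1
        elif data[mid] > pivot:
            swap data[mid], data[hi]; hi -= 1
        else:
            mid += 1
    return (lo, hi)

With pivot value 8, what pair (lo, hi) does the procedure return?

lo=0 mid=0 hi=5
8=8: mid=1
8=8: mid=2
8=8: mid=3
8=8: mid=4
6<8: swap(0,4), lo=1 mid=5 ⇒ [6, 8, 8, 8, 8, 7]
7<8: swap(1,5), lo=2 mid=6 ⇒ [6, 7, 8, 8, 8, 8]
done. lo=2 hi=5; data=[6, 7, 8, 8, 8, 8]

(2, 5)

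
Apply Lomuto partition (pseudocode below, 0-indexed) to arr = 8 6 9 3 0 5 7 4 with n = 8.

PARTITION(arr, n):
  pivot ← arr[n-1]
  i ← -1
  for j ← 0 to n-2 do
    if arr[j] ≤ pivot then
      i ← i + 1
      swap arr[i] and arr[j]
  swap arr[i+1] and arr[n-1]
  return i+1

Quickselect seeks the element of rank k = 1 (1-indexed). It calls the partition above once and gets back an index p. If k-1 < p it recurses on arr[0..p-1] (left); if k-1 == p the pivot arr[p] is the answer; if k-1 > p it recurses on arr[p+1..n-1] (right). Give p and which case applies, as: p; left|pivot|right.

pivot = arr[7] = 4; i = -1
j=0: arr[0]=8 > 4 → no swap
j=1: arr[1]=6 > 4 → no swap
j=2: arr[2]=9 > 4 → no swap
j=3: arr[3]=3 ≤ 4 → i=0, swap arr[0],arr[3] → 3 6 9 8 0 5 7 4
j=4: arr[4]=0 ≤ 4 → i=1, swap arr[1],arr[4] → 3 0 9 8 6 5 7 4
j=5: arr[5]=5 > 4 → no swap
j=6: arr[6]=7 > 4 → no swap
final swap arr[2],arr[7] → 3 0 4 8 6 5 7 9; return 2
p = 2; k-1 = 0 < 2 ⇒ left

2; left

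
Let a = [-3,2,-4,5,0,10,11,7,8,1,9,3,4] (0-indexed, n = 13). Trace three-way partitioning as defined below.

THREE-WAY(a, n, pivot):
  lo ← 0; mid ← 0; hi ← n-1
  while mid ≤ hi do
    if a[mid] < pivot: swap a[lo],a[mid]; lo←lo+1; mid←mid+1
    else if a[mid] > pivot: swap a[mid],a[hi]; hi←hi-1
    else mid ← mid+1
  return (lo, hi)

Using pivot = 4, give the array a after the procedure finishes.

[-3,2,-4,0,3,1,4,8,7,9,11,10,5]

pivot = 4; lo=0, mid=0, hi=12
a[mid]=-3<4: swap a[0],a[0]; lo=1,mid=1 → [-3,2,-4,5,0,10,11,7,8,1,9,3,4]
a[mid]=2<4: swap a[1],a[1]; lo=2,mid=2 → [-3,2,-4,5,0,10,11,7,8,1,9,3,4]
a[mid]=-4<4: swap a[2],a[2]; lo=3,mid=3 → [-3,2,-4,5,0,10,11,7,8,1,9,3,4]
a[mid]=5>4: swap a[3],a[12]; hi=11 → [-3,2,-4,4,0,10,11,7,8,1,9,3,5]
a[mid]=4=4: mid=4
a[mid]=0<4: swap a[3],a[4]; lo=4,mid=5 → [-3,2,-4,0,4,10,11,7,8,1,9,3,5]
a[mid]=10>4: swap a[5],a[11]; hi=10 → [-3,2,-4,0,4,3,11,7,8,1,9,10,5]
a[mid]=3<4: swap a[4],a[5]; lo=5,mid=6 → [-3,2,-4,0,3,4,11,7,8,1,9,10,5]
a[mid]=11>4: swap a[6],a[10]; hi=9 → [-3,2,-4,0,3,4,9,7,8,1,11,10,5]
a[mid]=9>4: swap a[6],a[9]; hi=8 → [-3,2,-4,0,3,4,1,7,8,9,11,10,5]
a[mid]=1<4: swap a[5],a[6]; lo=6,mid=7 → [-3,2,-4,0,3,1,4,7,8,9,11,10,5]
a[mid]=7>4: swap a[7],a[8]; hi=7 → [-3,2,-4,0,3,1,4,8,7,9,11,10,5]
a[mid]=8>4: swap a[7],a[7]; hi=6 → [-3,2,-4,0,3,1,4,8,7,9,11,10,5]
end: lo=6, hi=6; a = [-3,2,-4,0,3,1,4,8,7,9,11,10,5]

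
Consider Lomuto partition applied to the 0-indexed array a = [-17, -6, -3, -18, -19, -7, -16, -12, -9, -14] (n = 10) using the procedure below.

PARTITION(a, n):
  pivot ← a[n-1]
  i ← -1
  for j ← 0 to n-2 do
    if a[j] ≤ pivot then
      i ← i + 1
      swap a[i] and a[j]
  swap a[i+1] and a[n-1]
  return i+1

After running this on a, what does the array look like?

[-17, -18, -19, -16, -14, -7, -6, -12, -9, -3]

pivot=-14, i=-1
j=0: -17≤-14, i=0, swap(0,0) ⇒ [-17, -6, -3, -18, -19, -7, -16, -12, -9, -14]
j=1: -6>-14, skip
j=2: -3>-14, skip
j=3: -18≤-14, i=1, swap(1,3) ⇒ [-17, -18, -3, -6, -19, -7, -16, -12, -9, -14]
j=4: -19≤-14, i=2, swap(2,4) ⇒ [-17, -18, -19, -6, -3, -7, -16, -12, -9, -14]
j=5: -7>-14, skip
j=6: -16≤-14, i=3, swap(3,6) ⇒ [-17, -18, -19, -16, -3, -7, -6, -12, -9, -14]
j=7: -12>-14, skip
j=8: -9>-14, skip
swap(4,9) ⇒ [-17, -18, -19, -16, -14, -7, -6, -12, -9, -3]; return 4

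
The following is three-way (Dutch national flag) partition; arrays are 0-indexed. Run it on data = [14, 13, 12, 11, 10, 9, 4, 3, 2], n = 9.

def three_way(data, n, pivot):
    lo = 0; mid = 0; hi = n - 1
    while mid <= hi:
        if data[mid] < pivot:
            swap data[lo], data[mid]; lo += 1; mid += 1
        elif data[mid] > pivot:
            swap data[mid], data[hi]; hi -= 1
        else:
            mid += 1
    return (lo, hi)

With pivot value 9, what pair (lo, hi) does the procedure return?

pivot = 9; lo=0, mid=0, hi=8
data[mid]=14>9: swap data[0],data[8]; hi=7 → [2, 13, 12, 11, 10, 9, 4, 3, 14]
data[mid]=2<9: swap data[0],data[0]; lo=1,mid=1 → [2, 13, 12, 11, 10, 9, 4, 3, 14]
data[mid]=13>9: swap data[1],data[7]; hi=6 → [2, 3, 12, 11, 10, 9, 4, 13, 14]
data[mid]=3<9: swap data[1],data[1]; lo=2,mid=2 → [2, 3, 12, 11, 10, 9, 4, 13, 14]
data[mid]=12>9: swap data[2],data[6]; hi=5 → [2, 3, 4, 11, 10, 9, 12, 13, 14]
data[mid]=4<9: swap data[2],data[2]; lo=3,mid=3 → [2, 3, 4, 11, 10, 9, 12, 13, 14]
data[mid]=11>9: swap data[3],data[5]; hi=4 → [2, 3, 4, 9, 10, 11, 12, 13, 14]
data[mid]=9=9: mid=4
data[mid]=10>9: swap data[4],data[4]; hi=3 → [2, 3, 4, 9, 10, 11, 12, 13, 14]
end: lo=3, hi=3; data = [2, 3, 4, 9, 10, 11, 12, 13, 14]

(3, 3)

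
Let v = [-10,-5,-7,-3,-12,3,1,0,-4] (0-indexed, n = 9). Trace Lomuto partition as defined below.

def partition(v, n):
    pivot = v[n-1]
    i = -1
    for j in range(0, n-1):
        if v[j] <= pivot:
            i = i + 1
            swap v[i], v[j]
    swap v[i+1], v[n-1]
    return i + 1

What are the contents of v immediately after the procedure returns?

[-10,-5,-7,-12,-4,3,1,0,-3]

pivot = v[8] = -4; i = -1
j=0: v[0]=-10 ≤ -4 → i=0, swap v[0],v[0] (no change) → [-10,-5,-7,-3,-12,3,1,0,-4]
j=1: v[1]=-5 ≤ -4 → i=1, swap v[1],v[1] (no change) → [-10,-5,-7,-3,-12,3,1,0,-4]
j=2: v[2]=-7 ≤ -4 → i=2, swap v[2],v[2] (no change) → [-10,-5,-7,-3,-12,3,1,0,-4]
j=3: v[3]=-3 > -4 → no swap
j=4: v[4]=-12 ≤ -4 → i=3, swap v[3],v[4] → [-10,-5,-7,-12,-3,3,1,0,-4]
j=5: v[5]=3 > -4 → no swap
j=6: v[6]=1 > -4 → no swap
j=7: v[7]=0 > -4 → no swap
final swap v[4],v[8] → [-10,-5,-7,-12,-4,3,1,0,-3]; return 4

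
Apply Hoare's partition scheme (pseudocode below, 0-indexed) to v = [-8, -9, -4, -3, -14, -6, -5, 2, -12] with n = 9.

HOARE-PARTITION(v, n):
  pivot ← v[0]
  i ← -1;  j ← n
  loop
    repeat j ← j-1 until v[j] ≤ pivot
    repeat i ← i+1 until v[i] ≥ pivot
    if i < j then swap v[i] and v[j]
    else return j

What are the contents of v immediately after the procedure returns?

pivot = v[0] = -8; i = -1, j = 9
j→8 (v[8]=-12≤-8), i→0 (v[0]=-8≥-8); i<j, swap → [-12, -9, -4, -3, -14, -6, -5, 2, -8]
j→4 (v[4]=-14≤-8), i→2 (v[2]=-4≥-8); i<j, swap → [-12, -9, -14, -3, -4, -6, -5, 2, -8]
j→2, i→3; i≥j, return j=2. v = [-12, -9, -14, -3, -4, -6, -5, 2, -8]

[-12, -9, -14, -3, -4, -6, -5, 2, -8]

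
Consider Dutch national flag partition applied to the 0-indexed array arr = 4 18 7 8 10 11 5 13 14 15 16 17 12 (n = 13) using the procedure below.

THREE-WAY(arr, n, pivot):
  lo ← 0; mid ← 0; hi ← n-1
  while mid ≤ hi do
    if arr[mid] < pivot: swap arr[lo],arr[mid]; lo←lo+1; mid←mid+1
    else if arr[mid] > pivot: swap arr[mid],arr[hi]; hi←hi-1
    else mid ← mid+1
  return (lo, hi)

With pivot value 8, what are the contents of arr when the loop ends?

lo=0 mid=0 hi=12
4<8: swap(0,0), lo=1 mid=1 ⇒ 4 18 7 8 10 11 5 13 14 15 16 17 12
18>8: swap(1,12), hi=11 ⇒ 4 12 7 8 10 11 5 13 14 15 16 17 18
12>8: swap(1,11), hi=10 ⇒ 4 17 7 8 10 11 5 13 14 15 16 12 18
17>8: swap(1,10), hi=9 ⇒ 4 16 7 8 10 11 5 13 14 15 17 12 18
16>8: swap(1,9), hi=8 ⇒ 4 15 7 8 10 11 5 13 14 16 17 12 18
15>8: swap(1,8), hi=7 ⇒ 4 14 7 8 10 11 5 13 15 16 17 12 18
14>8: swap(1,7), hi=6 ⇒ 4 13 7 8 10 11 5 14 15 16 17 12 18
13>8: swap(1,6), hi=5 ⇒ 4 5 7 8 10 11 13 14 15 16 17 12 18
5<8: swap(1,1), lo=2 mid=2 ⇒ 4 5 7 8 10 11 13 14 15 16 17 12 18
7<8: swap(2,2), lo=3 mid=3 ⇒ 4 5 7 8 10 11 13 14 15 16 17 12 18
8=8: mid=4
10>8: swap(4,5), hi=4 ⇒ 4 5 7 8 11 10 13 14 15 16 17 12 18
11>8: swap(4,4), hi=3 ⇒ 4 5 7 8 11 10 13 14 15 16 17 12 18
done. lo=3 hi=3; arr=4 5 7 8 11 10 13 14 15 16 17 12 18

4 5 7 8 11 10 13 14 15 16 17 12 18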